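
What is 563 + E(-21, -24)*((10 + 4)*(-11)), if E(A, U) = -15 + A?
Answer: 6107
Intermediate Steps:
563 + E(-21, -24)*((10 + 4)*(-11)) = 563 + (-15 - 21)*((10 + 4)*(-11)) = 563 - 504*(-11) = 563 - 36*(-154) = 563 + 5544 = 6107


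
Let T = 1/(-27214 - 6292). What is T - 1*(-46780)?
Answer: 1567410679/33506 ≈ 46780.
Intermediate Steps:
T = -1/33506 (T = 1/(-33506) = -1/33506 ≈ -2.9845e-5)
T - 1*(-46780) = -1/33506 - 1*(-46780) = -1/33506 + 46780 = 1567410679/33506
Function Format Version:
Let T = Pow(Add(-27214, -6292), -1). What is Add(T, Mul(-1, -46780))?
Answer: Rational(1567410679, 33506) ≈ 46780.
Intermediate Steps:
T = Rational(-1, 33506) (T = Pow(-33506, -1) = Rational(-1, 33506) ≈ -2.9845e-5)
Add(T, Mul(-1, -46780)) = Add(Rational(-1, 33506), Mul(-1, -46780)) = Add(Rational(-1, 33506), 46780) = Rational(1567410679, 33506)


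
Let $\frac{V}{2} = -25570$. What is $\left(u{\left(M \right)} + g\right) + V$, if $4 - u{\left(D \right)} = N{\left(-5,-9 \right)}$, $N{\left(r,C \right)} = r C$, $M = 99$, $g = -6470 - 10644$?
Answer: $-68295$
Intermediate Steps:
$g = -17114$ ($g = -6470 - 10644 = -17114$)
$N{\left(r,C \right)} = C r$
$V = -51140$ ($V = 2 \left(-25570\right) = -51140$)
$u{\left(D \right)} = -41$ ($u{\left(D \right)} = 4 - \left(-9\right) \left(-5\right) = 4 - 45 = -41$)
$\left(u{\left(M \right)} + g\right) + V = \left(-41 - 17114\right) - 51140 = -17155 - 51140 = -68295$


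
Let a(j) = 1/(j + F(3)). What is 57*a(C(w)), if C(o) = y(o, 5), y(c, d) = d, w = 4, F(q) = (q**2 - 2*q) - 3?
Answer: 57/5 ≈ 11.400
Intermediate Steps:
F(q) = -3 + q**2 - 2*q
C(o) = 5
a(j) = 1/j (a(j) = 1/(j + (-3 + 3**2 - 2*3)) = 1/(j + (-3 + 9 - 6)) = 1/(j + 0) = 1/j)
57*a(C(w)) = 57/5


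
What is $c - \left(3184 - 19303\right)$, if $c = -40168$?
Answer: $-24049$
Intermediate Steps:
$c - \left(3184 - 19303\right) = -40168 - \left(3184 - 19303\right) = -40168 - -16119 = -40168 + 16119 = -24049$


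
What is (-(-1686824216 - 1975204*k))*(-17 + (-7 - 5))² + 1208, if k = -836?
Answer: 29900639360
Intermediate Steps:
(-(-1686824216 - 1975204*k))*(-17 + (-7 - 5))² + 1208 = (-1331/(1/((854 - 836)*(-1484))))*(-17 + (-7 - 5))² + 1208 = (-1331/(-1/1484/18))*(-17 - 12)² + 1208 = -1331/((1/18)*(-1/1484))*(-29)² + 1208 = -1331/(-1/26712)*841 + 1208 = -1331*(-26712)*841 + 1208 = 35553672*841 + 1208 = 29900638152 + 1208 = 29900639360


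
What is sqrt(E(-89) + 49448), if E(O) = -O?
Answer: sqrt(49537) ≈ 222.57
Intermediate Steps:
sqrt(E(-89) + 49448) = sqrt(-1*(-89) + 49448) = sqrt(89 + 49448) = sqrt(49537)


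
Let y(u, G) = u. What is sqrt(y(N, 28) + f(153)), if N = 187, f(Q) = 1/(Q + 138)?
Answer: 13*sqrt(93702)/291 ≈ 13.675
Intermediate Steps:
f(Q) = 1/(138 + Q)
sqrt(y(N, 28) + f(153)) = sqrt(187 + 1/(138 + 153)) = sqrt(187 + 1/291) = sqrt(54418/291) = 13*sqrt(93702)/291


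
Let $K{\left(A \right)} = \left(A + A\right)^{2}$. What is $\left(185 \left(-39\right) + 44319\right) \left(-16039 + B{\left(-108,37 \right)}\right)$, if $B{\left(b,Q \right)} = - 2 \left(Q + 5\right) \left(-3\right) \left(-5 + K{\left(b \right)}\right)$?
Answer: $435601442352$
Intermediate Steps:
$K{\left(A \right)} = 4 A^{2}$ ($K{\left(A \right)} = \left(2 A\right)^{2} = 4 A^{2}$)
$B{\left(b,Q \right)} = \left(-5 + 4 b^{2}\right) \left(30 + 6 Q\right)$ ($B{\left(b,Q \right)} = - 2 \left(Q + 5\right) \left(-3\right) \left(-5 + 4 b^{2}\right) = - 2 \left(5 + Q\right) \left(-3\right) \left(-5 + 4 b^{2}\right) = - 2 \left(-15 - 3 Q\right) \left(-5 + 4 b^{2}\right) = \left(30 + 6 Q\right) \left(-5 + 4 b^{2}\right) = \left(-5 + 4 b^{2}\right) \left(30 + 6 Q\right)$)
$\left(185 \left(-39\right) + 44319\right) \left(-16039 + B{\left(-108,37 \right)}\right) = \left(185 \left(-39\right) + 44319\right) \left(-16039 + \left(-150 - 1110 + 120 \left(-108\right)^{2} + 24 \cdot 37 \left(-108\right)^{2}\right)\right) = \left(-7215 + 44319\right) \left(-16039 + \left(-150 - 1110 + 120 \cdot 11664 + 24 \cdot 37 \cdot 11664\right)\right) = 37104 \left(-16039 + \left(-150 - 1110 + 1399680 + 10357632\right)\right) = 37104 \left(-16039 + 11756052\right) = 37104 \cdot 11740013 = 435601442352$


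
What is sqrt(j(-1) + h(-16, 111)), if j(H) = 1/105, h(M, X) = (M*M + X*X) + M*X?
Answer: sqrt(119081130)/105 ≈ 103.93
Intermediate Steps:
h(M, X) = M**2 + X**2 + M*X (h(M, X) = (M**2 + X**2) + M*X = M**2 + X**2 + M*X)
j(H) = 1/105
sqrt(j(-1) + h(-16, 111)) = sqrt(1/105 + ((-16)**2 + 111**2 - 16*111)) = sqrt(1/105 + (256 + 12321 - 1776)) = sqrt(1/105 + 10801) = sqrt(1134106/105) = sqrt(119081130)/105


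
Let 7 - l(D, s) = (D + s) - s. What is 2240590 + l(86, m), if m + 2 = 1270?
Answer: 2240511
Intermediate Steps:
m = 1268 (m = -2 + 1270 = 1268)
l(D, s) = 7 - D (l(D, s) = 7 - ((D + s) - s) = 7 - D)
2240590 + l(86, m) = 2240590 + (7 - 1*86) = 2240590 + (7 - 86) = 2240590 - 79 = 2240511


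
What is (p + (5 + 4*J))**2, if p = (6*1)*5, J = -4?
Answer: 361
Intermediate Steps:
p = 30 (p = 6*5 = 30)
(p + (5 + 4*J))**2 = (30 + (5 + 4*(-4)))**2 = (30 + (5 - 16))**2 = (30 - 11)**2 = 19**2 = 361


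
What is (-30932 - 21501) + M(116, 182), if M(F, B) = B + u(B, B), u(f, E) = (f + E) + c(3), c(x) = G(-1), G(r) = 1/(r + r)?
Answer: -103775/2 ≈ -51888.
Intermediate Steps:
G(r) = 1/(2*r)
c(x) = -1/2 (c(x) = (1/2)/(-1) = (1/2)*(-1) = -1/2)
u(f, E) = -1/2 + E + f (u(f, E) = (f + E) - 1/2 = (E + f) - 1/2 = -1/2 + E + f)
M(F, B) = -1/2 + 3*B (M(F, B) = B + (-1/2 + B + B) = B + (-1/2 + 2*B) = -1/2 + 3*B)
(-30932 - 21501) + M(116, 182) = (-30932 - 21501) + (-1/2 + 3*182) = -52433 + (-1/2 + 546) = -52433 + 1091/2 = -103775/2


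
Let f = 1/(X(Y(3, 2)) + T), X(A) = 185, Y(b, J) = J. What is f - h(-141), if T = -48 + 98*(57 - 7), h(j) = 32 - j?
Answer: -871400/5037 ≈ -173.00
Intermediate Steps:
T = 4852 (T = -48 + 98*50 = -48 + 4900 = 4852)
f = 1/5037 (f = 1/(185 + 4852) = 1/5037 ≈ 0.00019853)
f - h(-141) = 1/5037 - (32 - 1*(-141)) = 1/5037 - (32 + 141) = 1/5037 - 1*173 = 1/5037 - 173 = -871400/5037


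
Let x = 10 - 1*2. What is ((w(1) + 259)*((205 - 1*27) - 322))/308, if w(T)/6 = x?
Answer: -11052/77 ≈ -143.53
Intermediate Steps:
x = 8 (x = 10 - 2 = 8)
w(T) = 48 (w(T) = 6*8 = 48)
((w(1) + 259)*((205 - 1*27) - 322))/308 = ((48 + 259)*((205 - 1*27) - 322))/308 = (307*((205 - 27) - 322))*(1/308) = (307*(178 - 322))*(1/308) = (307*(-144))*(1/308) = -44208*1/308 = -11052/77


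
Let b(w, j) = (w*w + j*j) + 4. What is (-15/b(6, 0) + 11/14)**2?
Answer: 529/3136 ≈ 0.16869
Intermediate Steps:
b(w, j) = 4 + j**2 + w**2 (b(w, j) = (w**2 + j**2) + 4 = (j**2 + w**2) + 4 = 4 + j**2 + w**2)
(-15/b(6, 0) + 11/14)**2 = (-15/(4 + 0**2 + 6**2) + 11/14)**2 = (-15/(4 + 0 + 36) + 11*(1/14))**2 = (-15/40 + 11/14)**2 = (-15*1/40 + 11/14)**2 = (-3/8 + 11/14)**2 = (23/56)**2 = 529/3136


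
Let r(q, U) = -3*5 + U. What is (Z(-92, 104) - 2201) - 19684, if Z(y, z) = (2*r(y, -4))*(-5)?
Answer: -21695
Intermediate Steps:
r(q, U) = -15 + U
Z(y, z) = 190 (Z(y, z) = (2*(-15 - 4))*(-5) = (2*(-19))*(-5) = -38*(-5) = 190)
(Z(-92, 104) - 2201) - 19684 = (190 - 2201) - 19684 = -2011 - 19684 = -21695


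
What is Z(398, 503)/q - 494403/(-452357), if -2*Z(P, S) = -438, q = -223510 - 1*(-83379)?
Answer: 69182120610/63389238767 ≈ 1.0914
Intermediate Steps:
q = -140131 (q = -223510 + 83379 = -140131)
Z(P, S) = 219 (Z(P, S) = -½*(-438) = 219)
Z(398, 503)/q - 494403/(-452357) = 219/(-140131) - 494403/(-452357) = 219*(-1/140131) - 494403*(-1/452357) = -219/140131 + 494403/452357 = 69182120610/63389238767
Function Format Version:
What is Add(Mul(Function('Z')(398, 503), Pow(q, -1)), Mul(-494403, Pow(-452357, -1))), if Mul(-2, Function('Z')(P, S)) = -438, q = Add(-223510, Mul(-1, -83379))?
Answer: Rational(69182120610, 63389238767) ≈ 1.0914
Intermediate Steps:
q = -140131 (q = Add(-223510, 83379) = -140131)
Function('Z')(P, S) = 219 (Function('Z')(P, S) = Mul(Rational(-1, 2), -438) = 219)
Add(Mul(Function('Z')(398, 503), Pow(q, -1)), Mul(-494403, Pow(-452357, -1))) = Add(Mul(219, Pow(-140131, -1)), Mul(-494403, Pow(-452357, -1))) = Add(Mul(219, Rational(-1, 140131)), Mul(-494403, Rational(-1, 452357))) = Add(Rational(-219, 140131), Rational(494403, 452357)) = Rational(69182120610, 63389238767)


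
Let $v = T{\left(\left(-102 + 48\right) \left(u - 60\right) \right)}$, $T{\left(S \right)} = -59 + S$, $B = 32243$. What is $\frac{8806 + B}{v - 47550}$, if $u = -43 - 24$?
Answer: $- \frac{41049}{40751} \approx -1.0073$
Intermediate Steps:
$u = -67$ ($u = -43 - 24 = -67$)
$v = 6799$ ($v = -59 + \left(-102 + 48\right) \left(-67 - 60\right) = -59 - -6858 = -59 + 6858 = 6799$)
$\frac{8806 + B}{v - 47550} = \frac{8806 + 32243}{6799 - 47550} = \frac{41049}{-40751} = 41049 \left(- \frac{1}{40751}\right) = - \frac{41049}{40751}$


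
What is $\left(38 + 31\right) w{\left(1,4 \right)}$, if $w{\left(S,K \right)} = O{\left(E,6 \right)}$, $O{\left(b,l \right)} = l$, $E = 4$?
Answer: $414$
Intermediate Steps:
$w{\left(S,K \right)} = 6$
$\left(38 + 31\right) w{\left(1,4 \right)} = \left(38 + 31\right) 6 = 69 \cdot 6 = 414$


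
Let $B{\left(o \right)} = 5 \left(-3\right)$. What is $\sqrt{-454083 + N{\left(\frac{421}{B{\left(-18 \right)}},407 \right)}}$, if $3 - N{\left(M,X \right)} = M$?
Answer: $\frac{i \sqrt{102161685}}{15} \approx 673.83 i$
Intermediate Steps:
$B{\left(o \right)} = -15$
$N{\left(M,X \right)} = 3 - M$
$\sqrt{-454083 + N{\left(\frac{421}{B{\left(-18 \right)}},407 \right)}} = \sqrt{-454083 - \left(-3 + \frac{421}{-15}\right)} = \sqrt{-454083 - \left(-3 + 421 \left(- \frac{1}{15}\right)\right)} = \sqrt{-454083 + \left(3 - - \frac{421}{15}\right)} = \sqrt{-454083 + \left(3 + \frac{421}{15}\right)} = \sqrt{-454083 + \frac{466}{15}} = \sqrt{- \frac{6810779}{15}} = \frac{i \sqrt{102161685}}{15}$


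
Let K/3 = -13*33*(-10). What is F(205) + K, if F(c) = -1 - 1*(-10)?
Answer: 12879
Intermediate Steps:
K = 12870 (K = 3*(-13*33*(-10)) = 3*(-429*(-10)) = 3*4290 = 12870)
F(c) = 9 (F(c) = -1 + 10 = 9)
F(205) + K = 9 + 12870 = 12879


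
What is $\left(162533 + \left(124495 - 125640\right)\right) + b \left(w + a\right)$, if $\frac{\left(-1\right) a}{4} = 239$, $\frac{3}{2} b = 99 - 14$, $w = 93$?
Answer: $\frac{337454}{3} \approx 1.1248 \cdot 10^{5}$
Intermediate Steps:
$b = \frac{170}{3}$ ($b = \frac{2 \left(99 - 14\right)}{3} = \frac{2}{3} \cdot 85 = \frac{170}{3} \approx 56.667$)
$a = -956$ ($a = \left(-4\right) 239 = -956$)
$\left(162533 + \left(124495 - 125640\right)\right) + b \left(w + a\right) = \left(162533 + \left(124495 - 125640\right)\right) + \frac{170 \left(93 - 956\right)}{3} = \left(162533 - 1145\right) + \frac{170}{3} \left(-863\right) = 161388 - \frac{146710}{3} = \frac{337454}{3}$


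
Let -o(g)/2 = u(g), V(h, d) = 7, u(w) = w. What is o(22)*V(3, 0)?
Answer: -308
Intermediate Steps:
o(g) = -2*g
o(22)*V(3, 0) = -2*22*7 = -44*7 = -308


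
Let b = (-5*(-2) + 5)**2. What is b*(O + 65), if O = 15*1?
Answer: 18000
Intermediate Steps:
O = 15
b = 225 (b = (10 + 5)**2 = 15**2 = 225)
b*(O + 65) = 225*(15 + 65) = 225*80 = 18000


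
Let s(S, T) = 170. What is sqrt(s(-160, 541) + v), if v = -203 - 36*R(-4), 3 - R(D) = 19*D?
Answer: I*sqrt(2877) ≈ 53.638*I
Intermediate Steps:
R(D) = 3 - 19*D
v = -3047 (v = -203 - 36*(3 - 19*(-4)) = -203 - 36*(3 + 76) = -203 - 36*79 = -203 - 2844 = -3047)
sqrt(s(-160, 541) + v) = sqrt(170 - 3047) = sqrt(-2877) = I*sqrt(2877)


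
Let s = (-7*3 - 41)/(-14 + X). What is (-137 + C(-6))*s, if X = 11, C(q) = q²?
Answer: -6262/3 ≈ -2087.3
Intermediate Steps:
s = 62/3 (s = (-7*3 - 41)/(-14 + 11) = (-21 - 41)/(-3) = -62*(-⅓) = 62/3 ≈ 20.667)
(-137 + C(-6))*s = (-137 + (-6)²)*(62/3) = (-137 + 36)*(62/3) = -101*62/3 = -6262/3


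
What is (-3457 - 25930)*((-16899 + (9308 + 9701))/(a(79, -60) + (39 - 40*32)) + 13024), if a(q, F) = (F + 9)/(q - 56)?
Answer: -5471267633981/14297 ≈ -3.8269e+8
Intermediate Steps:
a(q, F) = (9 + F)/(-56 + q)
(-3457 - 25930)*((-16899 + (9308 + 9701))/(a(79, -60) + (39 - 40*32)) + 13024) = (-3457 - 25930)*((-16899 + (9308 + 9701))/((9 - 60)/(-56 + 79) + (39 - 40*32)) + 13024) = -29387*((-16899 + 19009)/(-51/23 + (39 - 1280)) + 13024) = -29387*(2110/((1/23)*(-51) - 1241) + 13024) = -29387*(2110/(-51/23 - 1241) + 13024) = -29387*(2110/(-28594/23) + 13024) = -29387*(2110*(-23/28594) + 13024) = -29387*(-24265/14297 + 13024) = -29387*186179863/14297 = -5471267633981/14297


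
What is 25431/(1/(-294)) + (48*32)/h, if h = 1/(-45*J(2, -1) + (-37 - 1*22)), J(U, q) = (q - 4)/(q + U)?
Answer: -7221738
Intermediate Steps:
J(U, q) = (-4 + q)/(U + q)
h = 1/166 (h = 1/(-45*(-4 - 1)/(2 - 1) + (-37 - 1*22)) = 1/(-45*(-5)/1 + (-37 - 22)) = 1/(-45*(-5) - 59) = 1/(225 - 59) = 1/166 ≈ 0.0060241)
25431/(1/(-294)) + (48*32)/h = 25431/(1/(-294)) + (48*32)/(1/166) = 25431/(-1/294) + 1536*166 = 25431*(-294) + 254976 = -7476714 + 254976 = -7221738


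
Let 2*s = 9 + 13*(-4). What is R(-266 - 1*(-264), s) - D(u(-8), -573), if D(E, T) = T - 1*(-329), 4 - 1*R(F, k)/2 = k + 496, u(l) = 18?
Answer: -697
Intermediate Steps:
s = -43/2 (s = (9 + 13*(-4))/2 = (9 - 52)/2 = (1/2)*(-43) = -43/2 ≈ -21.500)
R(F, k) = -984 - 2*k (R(F, k) = 8 - 2*(k + 496) = 8 - 2*(496 + k) = 8 + (-992 - 2*k) = -984 - 2*k)
D(E, T) = 329 + T (D(E, T) = T + 329 = 329 + T)
R(-266 - 1*(-264), s) - D(u(-8), -573) = (-984 - 2*(-43/2)) - (329 - 573) = (-984 + 43) - 1*(-244) = -941 + 244 = -697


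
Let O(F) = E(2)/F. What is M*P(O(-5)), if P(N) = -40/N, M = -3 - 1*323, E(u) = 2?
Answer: -32600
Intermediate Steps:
O(F) = 2/F
M = -326 (M = -3 - 323 = -326)
M*P(O(-5)) = -(-13040)/(2/(-5)) = -(-13040)/(2*(-1/5)) = -(-13040)/(-2/5) = -(-13040)*(-5)/2 = -326*100 = -32600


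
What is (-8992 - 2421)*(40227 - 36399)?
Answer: -43688964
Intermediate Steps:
(-8992 - 2421)*(40227 - 36399) = -11413*3828 = -43688964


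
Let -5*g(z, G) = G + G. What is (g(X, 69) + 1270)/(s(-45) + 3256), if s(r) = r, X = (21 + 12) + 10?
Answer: 6212/16055 ≈ 0.38692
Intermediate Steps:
X = 43 (X = 33 + 10 = 43)
g(z, G) = -2*G/5 (g(z, G) = -(G + G)/5 = -2*G/5)
(g(X, 69) + 1270)/(s(-45) + 3256) = (-2/5*69 + 1270)/(-45 + 3256) = (-138/5 + 1270)/3211 = (6212/5)*(1/3211) = 6212/16055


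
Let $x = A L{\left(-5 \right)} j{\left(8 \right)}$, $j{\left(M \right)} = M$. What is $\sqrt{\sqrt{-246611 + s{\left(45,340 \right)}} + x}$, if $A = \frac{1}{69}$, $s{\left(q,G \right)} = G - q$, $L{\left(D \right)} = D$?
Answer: $\frac{\sqrt{-2760 + 9522 i \sqrt{61579}}}{69} \approx 15.744 + 15.762 i$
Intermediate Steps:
$A = \frac{1}{69} \approx 0.014493$
$x = - \frac{40}{69}$ ($x = \frac{1}{69} \left(-5\right) 8 = \left(- \frac{5}{69}\right) 8 = - \frac{40}{69} \approx -0.57971$)
$\sqrt{\sqrt{-246611 + s{\left(45,340 \right)}} + x} = \sqrt{\sqrt{-246611 + \left(340 - 45\right)} - \frac{40}{69}} = \sqrt{\sqrt{-246611 + 295} - \frac{40}{69}} = \sqrt{\sqrt{-246316} - \frac{40}{69}} = \sqrt{2 i \sqrt{61579} - \frac{40}{69}} = \sqrt{- \frac{40}{69} + 2 i \sqrt{61579}}$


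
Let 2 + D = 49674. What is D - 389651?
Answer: -339979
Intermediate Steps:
D = 49672 (D = -2 + 49674 = 49672)
D - 389651 = 49672 - 389651 = -339979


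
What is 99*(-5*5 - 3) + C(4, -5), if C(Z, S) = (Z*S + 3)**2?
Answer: -2483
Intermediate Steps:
C(Z, S) = (3 + S*Z)**2 (C(Z, S) = (S*Z + 3)**2 = (3 + S*Z)**2)
99*(-5*5 - 3) + C(4, -5) = 99*(-5*5 - 3) + (3 - 5*4)**2 = 99*(-25 - 3) + (3 - 20)**2 = 99*(-28) + (-17)**2 = -2772 + 289 = -2483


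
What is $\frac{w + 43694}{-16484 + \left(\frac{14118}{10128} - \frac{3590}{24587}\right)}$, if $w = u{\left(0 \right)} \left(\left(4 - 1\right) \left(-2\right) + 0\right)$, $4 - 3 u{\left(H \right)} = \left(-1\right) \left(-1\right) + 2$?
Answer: $- \frac{1813342784352}{684081285013} \approx -2.6508$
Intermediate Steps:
$u{\left(H \right)} = \frac{1}{3}$ ($u{\left(H \right)} = \frac{4}{3} - \frac{\left(-1\right) \left(-1\right) + 2}{3} = \frac{4}{3} - \frac{1 + 2}{3} = \frac{4}{3} - 1 = \frac{1}{3}$)
$w = -2$ ($w = \frac{\left(4 - 1\right) \left(-2\right) + 0}{3} = \frac{3 \left(-2\right) + 0}{3} = \frac{-6 + 0}{3} = \frac{1}{3} \left(-6\right) = -2$)
$\frac{w + 43694}{-16484 + \left(\frac{14118}{10128} - \frac{3590}{24587}\right)} = \frac{-2 + 43694}{-16484 + \left(\frac{14118}{10128} - \frac{3590}{24587}\right)} = \frac{43692}{-16484 + \left(14118 \cdot \frac{1}{10128} - \frac{3590}{24587}\right)} = \frac{43692}{-16484 + \left(\frac{2353}{1688} - \frac{3590}{24587}\right)} = \frac{43692}{-16484 + \frac{51793291}{41502856}} = \frac{43692}{- \frac{684081285013}{41502856}} = 43692 \left(- \frac{41502856}{684081285013}\right) = - \frac{1813342784352}{684081285013}$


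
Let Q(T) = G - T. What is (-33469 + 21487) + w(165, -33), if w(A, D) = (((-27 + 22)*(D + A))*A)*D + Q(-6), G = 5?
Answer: 3581729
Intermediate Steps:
Q(T) = 5 - T
w(A, D) = 11 + A*D*(-5*A - 5*D) (w(A, D) = (((-27 + 22)*(D + A))*A)*D + (5 - 1*(-6)) = ((-5*(A + D))*A)*D + (5 + 6) = ((-5*A - 5*D)*A)*D + 11 = (A*(-5*A - 5*D))*D + 11 = A*D*(-5*A - 5*D) + 11 = 11 + A*D*(-5*A - 5*D))
(-33469 + 21487) + w(165, -33) = (-33469 + 21487) + (11 - 5*165*(-33)**2 - 5*(-33)*165**2) = -11982 + (11 - 5*165*1089 - 5*(-33)*27225) = -11982 + (11 - 898425 + 4492125) = -11982 + 3593711 = 3581729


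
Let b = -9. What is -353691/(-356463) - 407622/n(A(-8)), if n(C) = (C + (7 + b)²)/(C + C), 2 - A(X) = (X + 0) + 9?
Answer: -32289172613/198035 ≈ -1.6305e+5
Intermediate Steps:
A(X) = -7 - X (A(X) = 2 - ((X + 0) + 9) = 2 - (X + 9) = 2 - (9 + X) = 2 + (-9 - X) = -7 - X)
n(C) = (4 + C)/(2*C) (n(C) = (C + (7 - 9)²)/(C + C) = (C + (-2)²)/((2*C)) = (C + 4)*(1/(2*C)) = (4 + C)*(1/(2*C)) = (4 + C)/(2*C))
-353691/(-356463) - 407622/n(A(-8)) = -353691/(-356463) - 407622*2*(-7 - 1*(-8))/(4 + (-7 - 1*(-8))) = -353691*(-1/356463) - 407622*2*(-7 + 8)/(4 + (-7 + 8)) = 39299/39607 - 407622*2/(4 + 1) = 39299/39607 - 407622/((½)*1*5) = 39299/39607 - 407622/5/2 = 39299/39607 - 407622*⅖ = 39299/39607 - 815244/5 = -32289172613/198035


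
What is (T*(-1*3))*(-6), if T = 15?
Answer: 270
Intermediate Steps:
(T*(-1*3))*(-6) = (15*(-1*3))*(-6) = (15*(-3))*(-6) = -45*(-6) = 270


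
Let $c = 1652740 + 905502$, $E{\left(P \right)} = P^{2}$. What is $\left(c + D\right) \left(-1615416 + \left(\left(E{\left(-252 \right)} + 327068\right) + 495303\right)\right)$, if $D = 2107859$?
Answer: $-3404111989641$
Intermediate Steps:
$c = 2558242$
$\left(c + D\right) \left(-1615416 + \left(\left(E{\left(-252 \right)} + 327068\right) + 495303\right)\right) = \left(2558242 + 2107859\right) \left(-1615416 + \left(\left(\left(-252\right)^{2} + 327068\right) + 495303\right)\right) = 4666101 \left(-1615416 + \left(\left(63504 + 327068\right) + 495303\right)\right) = 4666101 \left(-1615416 + \left(390572 + 495303\right)\right) = 4666101 \left(-1615416 + 885875\right) = 4666101 \left(-729541\right) = -3404111989641$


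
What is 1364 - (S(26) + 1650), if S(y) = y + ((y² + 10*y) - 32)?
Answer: -1216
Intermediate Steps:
S(y) = -32 + y² + 11*y (S(y) = y + (-32 + y² + 10*y) = -32 + y² + 11*y)
1364 - (S(26) + 1650) = 1364 - ((-32 + 26² + 11*26) + 1650) = 1364 - ((-32 + 676 + 286) + 1650) = 1364 - (930 + 1650) = 1364 - 1*2580 = 1364 - 2580 = -1216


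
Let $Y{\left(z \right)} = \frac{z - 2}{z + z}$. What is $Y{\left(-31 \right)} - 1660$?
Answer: $- \frac{102887}{62} \approx -1659.5$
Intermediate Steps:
$Y{\left(z \right)} = \frac{-2 + z}{2 z}$
$Y{\left(-31 \right)} - 1660 = \frac{-2 - 31}{2 \left(-31\right)} - 1660 = \frac{1}{2} \left(- \frac{1}{31}\right) \left(-33\right) - 1660 = \frac{33}{62} - 1660 = - \frac{102887}{62}$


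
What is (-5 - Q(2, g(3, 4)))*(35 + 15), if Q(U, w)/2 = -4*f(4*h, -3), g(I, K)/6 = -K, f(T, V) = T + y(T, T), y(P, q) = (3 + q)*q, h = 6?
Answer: 268550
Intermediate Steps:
y(P, q) = q*(3 + q)
f(T, V) = T + T*(3 + T)
g(I, K) = -6*K (g(I, K) = 6*(-K) = -6*K)
Q(U, w) = -5376 (Q(U, w) = 2*(-4*4*6*(4 + 4*6)) = 2*(-96*(4 + 24)) = 2*(-96*28) = 2*(-4*672) = 2*(-2688) = -5376)
(-5 - Q(2, g(3, 4)))*(35 + 15) = (-5 - 1*(-5376))*(35 + 15) = (-5 + 5376)*50 = 5371*50 = 268550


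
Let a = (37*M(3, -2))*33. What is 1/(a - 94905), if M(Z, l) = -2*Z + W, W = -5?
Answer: -1/108336 ≈ -9.2305e-6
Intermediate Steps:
M(Z, l) = -5 - 2*Z (M(Z, l) = -2*Z - 5 = -5 - 2*Z)
a = -13431 (a = (37*(-5 - 2*3))*33 = (37*(-5 - 6))*33 = (37*(-11))*33 = -407*33 = -13431)
1/(a - 94905) = 1/(-13431 - 94905) = 1/(-108336) = -1/108336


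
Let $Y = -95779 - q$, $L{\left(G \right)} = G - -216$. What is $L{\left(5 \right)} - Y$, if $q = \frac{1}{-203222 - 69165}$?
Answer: $\frac{26149151999}{272387} \approx 96000.0$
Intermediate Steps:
$L{\left(G \right)} = 216 + G$ ($L{\left(G \right)} = G + 216 = 216 + G$)
$q = - \frac{1}{272387}$ ($q = \frac{1}{-272387} = - \frac{1}{272387} \approx -3.6712 \cdot 10^{-6}$)
$Y = - \frac{26088954472}{272387}$ ($Y = -95779 - - \frac{1}{272387} = -95779 + \frac{1}{272387} = - \frac{26088954472}{272387} \approx -95779.0$)
$L{\left(5 \right)} - Y = \left(216 + 5\right) - - \frac{26088954472}{272387} = 221 + \frac{26088954472}{272387} = \frac{26149151999}{272387}$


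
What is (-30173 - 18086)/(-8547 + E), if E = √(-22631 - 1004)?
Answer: 412469673/73074844 + 48259*I*√23635/73074844 ≈ 5.6445 + 0.10153*I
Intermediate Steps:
E = I*√23635 (E = √(-23635) = I*√23635 ≈ 153.74*I)
(-30173 - 18086)/(-8547 + E) = (-30173 - 18086)/(-8547 + I*√23635) = -48259/(-8547 + I*√23635)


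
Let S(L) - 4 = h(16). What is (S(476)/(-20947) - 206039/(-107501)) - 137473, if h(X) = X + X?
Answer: -309560612700534/2251823447 ≈ -1.3747e+5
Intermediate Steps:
h(X) = 2*X
S(L) = 36 (S(L) = 4 + 2*16 = 4 + 32 = 36)
(S(476)/(-20947) - 206039/(-107501)) - 137473 = (36/(-20947) - 206039/(-107501)) - 137473 = (36*(-1/20947) - 206039*(-1/107501)) - 137473 = (-36/20947 + 206039/107501) - 137473 = 4312028897/2251823447 - 137473 = -309560612700534/2251823447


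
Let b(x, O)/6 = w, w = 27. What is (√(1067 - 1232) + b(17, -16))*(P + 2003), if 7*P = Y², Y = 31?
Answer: 2427084/7 + 14982*I*√165/7 ≈ 3.4673e+5 + 27492.0*I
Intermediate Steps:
P = 961/7 (P = (⅐)*31² = (⅐)*961 = 961/7 ≈ 137.29)
b(x, O) = 162 (b(x, O) = 6*27 = 162)
(√(1067 - 1232) + b(17, -16))*(P + 2003) = (√(1067 - 1232) + 162)*(961/7 + 2003) = (√(-165) + 162)*(14982/7) = (I*√165 + 162)*(14982/7) = (162 + I*√165)*(14982/7) = 2427084/7 + 14982*I*√165/7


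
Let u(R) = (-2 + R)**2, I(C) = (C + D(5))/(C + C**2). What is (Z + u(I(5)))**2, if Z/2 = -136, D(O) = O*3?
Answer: 5914624/81 ≈ 73020.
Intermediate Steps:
D(O) = 3*O
I(C) = (15 + C)/(C + C**2) (I(C) = (C + 3*5)/(C + C**2) = (C + 15)/(C + C**2) = (15 + C)/(C + C**2))
Z = -272 (Z = 2*(-136) = -272)
(Z + u(I(5)))**2 = (-272 + (-2 + (15 + 5)/(5*(1 + 5)))**2)**2 = (-272 + (-2 + (1/5)*20/6)**2)**2 = (-272 + (-2 + (1/5)*(1/6)*20)**2)**2 = (-272 + (-2 + 2/3)**2)**2 = (-272 + (-4/3)**2)**2 = (-272 + 16/9)**2 = (-2432/9)**2 = 5914624/81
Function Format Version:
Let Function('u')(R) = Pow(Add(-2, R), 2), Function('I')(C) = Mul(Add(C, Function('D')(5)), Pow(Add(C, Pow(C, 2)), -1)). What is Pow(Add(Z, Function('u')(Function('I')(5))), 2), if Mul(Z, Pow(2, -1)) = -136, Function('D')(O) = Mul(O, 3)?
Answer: Rational(5914624, 81) ≈ 73020.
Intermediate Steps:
Function('D')(O) = Mul(3, O)
Function('I')(C) = Mul(Pow(Add(C, Pow(C, 2)), -1), Add(15, C)) (Function('I')(C) = Mul(Add(C, Mul(3, 5)), Pow(Add(C, Pow(C, 2)), -1)) = Mul(Add(C, 15), Pow(Add(C, Pow(C, 2)), -1)) = Mul(Add(15, C), Pow(Add(C, Pow(C, 2)), -1)) = Mul(Pow(Add(C, Pow(C, 2)), -1), Add(15, C)))
Z = -272 (Z = Mul(2, -136) = -272)
Pow(Add(Z, Function('u')(Function('I')(5))), 2) = Pow(Add(-272, Pow(Add(-2, Mul(Pow(5, -1), Pow(Add(1, 5), -1), Add(15, 5))), 2)), 2) = Pow(Add(-272, Pow(Add(-2, Mul(Rational(1, 5), Pow(6, -1), 20)), 2)), 2) = Pow(Add(-272, Pow(Add(-2, Mul(Rational(1, 5), Rational(1, 6), 20)), 2)), 2) = Pow(Add(-272, Pow(Add(-2, Rational(2, 3)), 2)), 2) = Pow(Add(-272, Pow(Rational(-4, 3), 2)), 2) = Pow(Add(-272, Rational(16, 9)), 2) = Pow(Rational(-2432, 9), 2) = Rational(5914624, 81)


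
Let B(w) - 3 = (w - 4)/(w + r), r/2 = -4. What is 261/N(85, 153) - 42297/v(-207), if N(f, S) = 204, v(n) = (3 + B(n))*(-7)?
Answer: 619296249/714476 ≈ 866.78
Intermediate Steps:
r = -8 (r = 2*(-4) = -8)
B(w) = 3 + (-4 + w)/(-8 + w) (B(w) = 3 + (w - 4)/(w - 8) = 3 + (-4 + w)/(-8 + w))
v(n) = -21 - 28*(-7 + n)/(-8 + n) (v(n) = (3 + 4*(-7 + n)/(-8 + n))*(-7) = -21 - 28*(-7 + n)/(-8 + n))
261/N(85, 153) - 42297/v(-207) = 261/204 - 42297*(-8 - 207)/(7*(52 - 7*(-207))) = 261*(1/204) - 42297*(-215/(7*(52 + 1449))) = 87/68 - 42297/(7*(-1/215)*1501) = 87/68 - 42297/(-10507/215) = 87/68 - 42297*(-215/10507) = 87/68 + 9093855/10507 = 619296249/714476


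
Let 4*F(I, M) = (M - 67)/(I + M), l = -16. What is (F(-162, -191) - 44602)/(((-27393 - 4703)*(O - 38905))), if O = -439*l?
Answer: -31488883/722416318656 ≈ -4.3588e-5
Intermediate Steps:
O = 7024 (O = -439*(-16) = 7024)
F(I, M) = (-67 + M)/(4*(I + M)) (F(I, M) = ((M - 67)/(I + M))/4 = ((-67 + M)/(I + M))/4 = (-67 + M)/(4*(I + M)))
(F(-162, -191) - 44602)/(((-27393 - 4703)*(O - 38905))) = ((-67 - 191)/(4*(-162 - 191)) - 44602)/(((-27393 - 4703)*(7024 - 38905))) = ((¼)*(-258)/(-353) - 44602)/((-32096*(-31881))) = ((¼)*(-1/353)*(-258) - 44602)/1023252576 = (129/706 - 44602)*(1/1023252576) = -31488883/706*1/1023252576 = -31488883/722416318656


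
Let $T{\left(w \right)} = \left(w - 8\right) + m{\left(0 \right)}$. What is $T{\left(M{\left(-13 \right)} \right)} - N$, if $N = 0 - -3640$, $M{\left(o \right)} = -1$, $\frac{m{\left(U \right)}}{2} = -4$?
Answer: $-3657$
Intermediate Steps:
$m{\left(U \right)} = -8$ ($m{\left(U \right)} = 2 \left(-4\right) = -8$)
$T{\left(w \right)} = -16 + w$ ($T{\left(w \right)} = \left(w - 8\right) - 8 = \left(-8 + w\right) - 8 = -16 + w$)
$N = 3640$ ($N = 0 + 3640 = 3640$)
$T{\left(M{\left(-13 \right)} \right)} - N = \left(-16 - 1\right) - 3640 = -17 - 3640 = -3657$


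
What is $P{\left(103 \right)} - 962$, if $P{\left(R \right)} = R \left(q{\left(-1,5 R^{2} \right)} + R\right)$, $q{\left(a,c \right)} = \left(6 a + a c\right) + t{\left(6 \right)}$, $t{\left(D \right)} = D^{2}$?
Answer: $-5450898$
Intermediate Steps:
$q{\left(a,c \right)} = 36 + 6 a + a c$ ($q{\left(a,c \right)} = \left(6 a + a c\right) + 6^{2} = \left(6 a + a c\right) + 36 = 36 + 6 a + a c$)
$P{\left(R \right)} = R \left(30 + R - 5 R^{2}\right)$ ($P{\left(R \right)} = R \left(\left(36 + 6 \left(-1\right) - 5 R^{2}\right) + R\right) = R \left(\left(36 - 6 - 5 R^{2}\right) + R\right) = R \left(\left(30 - 5 R^{2}\right) + R\right) = R \left(30 + R - 5 R^{2}\right)$)
$P{\left(103 \right)} - 962 = 103 \left(30 + 103 - 5 \cdot 103^{2}\right) - 962 = 103 \left(30 + 103 - 53045\right) - 962 = 103 \left(-52912\right) - 962 = -5449936 - 962 = -5450898$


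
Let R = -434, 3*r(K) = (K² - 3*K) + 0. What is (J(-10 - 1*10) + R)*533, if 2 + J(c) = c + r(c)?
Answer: -483964/3 ≈ -1.6132e+5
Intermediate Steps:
r(K) = -K + K²/3 (r(K) = ((K² - 3*K) + 0)/3 = (K² - 3*K)/3 = -K + K²/3)
J(c) = -2 + c + c*(-3 + c)/3 (J(c) = -2 + (c + c*(-3 + c)/3) = -2 + c + c*(-3 + c)/3)
(J(-10 - 1*10) + R)*533 = ((-2 + (-10 - 1*10)²/3) - 434)*533 = ((-2 + (-10 - 10)²/3) - 434)*533 = ((-2 + (⅓)*(-20)²) - 434)*533 = ((-2 + (⅓)*400) - 434)*533 = ((-2 + 400/3) - 434)*533 = (394/3 - 434)*533 = -908/3*533 = -483964/3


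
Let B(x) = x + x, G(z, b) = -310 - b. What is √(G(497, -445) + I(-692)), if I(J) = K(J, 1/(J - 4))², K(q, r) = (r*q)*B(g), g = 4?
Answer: √1500679/87 ≈ 14.081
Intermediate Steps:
B(x) = 2*x
K(q, r) = 8*q*r (K(q, r) = (r*q)*(2*4) = (q*r)*8 = 8*q*r)
I(J) = 64*J²/(-4 + J)² (I(J) = (8*J/(J - 4))² = (8*J/(-4 + J))² = 64*J²/(-4 + J)²)
√(G(497, -445) + I(-692)) = √((-310 - 1*(-445)) + 64*(-692)²/(-4 - 692)²) = √((-310 + 445) + 64*478864/(-696)²) = √(135 + 64*478864*(1/484416)) = √(135 + 478864/7569) = √(1500679/7569) = √1500679/87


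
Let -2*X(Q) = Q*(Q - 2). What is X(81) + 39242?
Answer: 72085/2 ≈ 36043.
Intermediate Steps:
X(Q) = -Q*(-2 + Q)/2 (X(Q) = -Q*(Q - 2)/2 = -Q*(-2 + Q)/2)
X(81) + 39242 = (1/2)*81*(2 - 1*81) + 39242 = (1/2)*81*(2 - 81) + 39242 = (1/2)*81*(-79) + 39242 = -6399/2 + 39242 = 72085/2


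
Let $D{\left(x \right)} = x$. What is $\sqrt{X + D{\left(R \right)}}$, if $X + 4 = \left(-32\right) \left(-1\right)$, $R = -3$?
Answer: $5$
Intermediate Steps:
$X = 28$ ($X = -4 - -32 = -4 + 32 = 28$)
$\sqrt{X + D{\left(R \right)}} = \sqrt{28 - 3} = \sqrt{25} = 5$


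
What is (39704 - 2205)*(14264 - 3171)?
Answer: 415976407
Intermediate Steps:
(39704 - 2205)*(14264 - 3171) = 37499*11093 = 415976407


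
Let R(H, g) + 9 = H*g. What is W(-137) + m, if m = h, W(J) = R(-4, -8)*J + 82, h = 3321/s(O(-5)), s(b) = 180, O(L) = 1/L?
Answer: -61011/20 ≈ -3050.6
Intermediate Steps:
R(H, g) = -9 + H*g
h = 369/20 (h = 3321/180 = 3321*(1/180) = 369/20 ≈ 18.450)
W(J) = 82 + 23*J (W(J) = (-9 - 4*(-8))*J + 82 = (-9 + 32)*J + 82 = 23*J + 82 = 82 + 23*J)
m = 369/20 ≈ 18.450
W(-137) + m = (82 + 23*(-137)) + 369/20 = (82 - 3151) + 369/20 = -3069 + 369/20 = -61011/20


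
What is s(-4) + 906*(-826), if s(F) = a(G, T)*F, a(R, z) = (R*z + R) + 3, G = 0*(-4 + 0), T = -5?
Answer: -748368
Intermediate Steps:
G = 0 (G = 0*(-4) = 0)
a(R, z) = 3 + R + R*z (a(R, z) = (R + R*z) + 3 = 3 + R + R*z)
s(F) = 3*F (s(F) = (3 + 0 + 0*(-5))*F = (3 + 0 + 0)*F = 3*F)
s(-4) + 906*(-826) = 3*(-4) + 906*(-826) = -12 - 748356 = -748368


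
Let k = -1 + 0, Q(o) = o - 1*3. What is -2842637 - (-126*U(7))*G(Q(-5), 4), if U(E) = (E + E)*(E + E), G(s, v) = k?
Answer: -2867333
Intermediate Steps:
Q(o) = -3 + o (Q(o) = o - 3 = -3 + o)
k = -1
G(s, v) = -1
U(E) = 4*E² (U(E) = (2*E)*(2*E) = 4*E²)
-2842637 - (-126*U(7))*G(Q(-5), 4) = -2842637 - (-504*7²)*(-1) = -2842637 - (-504*49)*(-1) = -2842637 - (-126*196)*(-1) = -2842637 - (-24696)*(-1) = -2842637 - 1*24696 = -2842637 - 24696 = -2867333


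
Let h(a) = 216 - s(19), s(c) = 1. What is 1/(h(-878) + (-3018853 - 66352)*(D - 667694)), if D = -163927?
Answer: 1/2565721267520 ≈ 3.8975e-13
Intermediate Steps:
h(a) = 215 (h(a) = 216 - 1*1 = 216 - 1 = 215)
1/(h(-878) + (-3018853 - 66352)*(D - 667694)) = 1/(215 + (-3018853 - 66352)*(-163927 - 667694)) = 1/(215 - 3085205*(-831621)) = 1/(215 + 2565721267305) = 1/2565721267520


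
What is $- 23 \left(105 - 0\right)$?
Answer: $-2415$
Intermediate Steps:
$- 23 \left(105 - 0\right) = - 23 \left(105 + 0\right) = \left(-23\right) 105 = -2415$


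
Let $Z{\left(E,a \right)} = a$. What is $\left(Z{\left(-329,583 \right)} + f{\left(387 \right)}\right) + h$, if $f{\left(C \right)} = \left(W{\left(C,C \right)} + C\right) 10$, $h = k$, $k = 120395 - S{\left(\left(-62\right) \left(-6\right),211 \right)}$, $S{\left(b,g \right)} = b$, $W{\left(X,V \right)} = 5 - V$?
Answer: $120656$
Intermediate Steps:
$k = 120023$ ($k = 120395 - \left(-62\right) \left(-6\right) = 120395 - 372 = 120023$)
$h = 120023$
$f{\left(C \right)} = 50$ ($f{\left(C \right)} = \left(\left(5 - C\right) + C\right) 10 = 5 \cdot 10 = 50$)
$\left(Z{\left(-329,583 \right)} + f{\left(387 \right)}\right) + h = \left(583 + 50\right) + 120023 = 633 + 120023 = 120656$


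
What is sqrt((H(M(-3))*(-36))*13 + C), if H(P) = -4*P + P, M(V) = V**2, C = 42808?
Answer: 2*sqrt(13861) ≈ 235.47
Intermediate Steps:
H(P) = -3*P
sqrt((H(M(-3))*(-36))*13 + C) = sqrt((-3*(-3)**2*(-36))*13 + 42808) = sqrt((-3*9*(-36))*13 + 42808) = sqrt(-27*(-36)*13 + 42808) = sqrt(972*13 + 42808) = sqrt(12636 + 42808) = sqrt(55444) = 2*sqrt(13861)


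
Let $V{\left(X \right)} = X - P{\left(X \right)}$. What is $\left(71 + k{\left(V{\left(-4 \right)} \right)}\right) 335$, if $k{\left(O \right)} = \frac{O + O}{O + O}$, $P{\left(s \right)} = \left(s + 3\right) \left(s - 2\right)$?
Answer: $24120$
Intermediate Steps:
$P{\left(s \right)} = \left(-2 + s\right) \left(3 + s\right)$ ($P{\left(s \right)} = \left(3 + s\right) \left(-2 + s\right) = \left(-2 + s\right) \left(3 + s\right)$)
$V{\left(X \right)} = 6 - X^{2}$ ($V{\left(X \right)} = X - \left(-6 + X + X^{2}\right) = 6 - X^{2}$)
$k{\left(O \right)} = 1$ ($k{\left(O \right)} = \frac{2 O}{2 O} = 2 O \frac{1}{2 O} = 1$)
$\left(71 + k{\left(V{\left(-4 \right)} \right)}\right) 335 = \left(71 + 1\right) 335 = 72 \cdot 335 = 24120$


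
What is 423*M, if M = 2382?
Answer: 1007586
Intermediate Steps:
423*M = 423*2382 = 1007586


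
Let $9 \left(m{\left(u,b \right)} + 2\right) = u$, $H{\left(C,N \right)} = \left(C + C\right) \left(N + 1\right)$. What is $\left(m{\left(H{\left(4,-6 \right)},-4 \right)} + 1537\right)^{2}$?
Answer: $\frac{189750625}{81} \approx 2.3426 \cdot 10^{6}$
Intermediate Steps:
$H{\left(C,N \right)} = 2 C \left(1 + N\right)$
$m{\left(u,b \right)} = -2 + \frac{u}{9}$
$\left(m{\left(H{\left(4,-6 \right)},-4 \right)} + 1537\right)^{2} = \left(\left(-2 + \frac{2 \cdot 4 \left(1 - 6\right)}{9}\right) + 1537\right)^{2} = \left(\left(-2 + \frac{2 \cdot 4 \left(-5\right)}{9}\right) + 1537\right)^{2} = \left(\left(-2 + \frac{1}{9} \left(-40\right)\right) + 1537\right)^{2} = \left(\left(-2 - \frac{40}{9}\right) + 1537\right)^{2} = \left(- \frac{58}{9} + 1537\right)^{2} = \left(\frac{13775}{9}\right)^{2} = \frac{189750625}{81}$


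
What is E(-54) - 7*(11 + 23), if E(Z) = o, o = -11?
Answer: -249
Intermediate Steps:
E(Z) = -11
E(-54) - 7*(11 + 23) = -11 - 7*(11 + 23) = -11 - 7*34 = -11 - 238 = -249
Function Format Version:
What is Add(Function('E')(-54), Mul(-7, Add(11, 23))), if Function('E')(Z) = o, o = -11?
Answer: -249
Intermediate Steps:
Function('E')(Z) = -11
Add(Function('E')(-54), Mul(-7, Add(11, 23))) = Add(-11, Mul(-7, Add(11, 23))) = Add(-11, Mul(-7, 34)) = Add(-11, -238) = -249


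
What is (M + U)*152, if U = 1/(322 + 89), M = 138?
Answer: 8621288/411 ≈ 20976.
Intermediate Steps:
U = 1/411 ≈ 0.0024331
(M + U)*152 = (138 + 1/411)*152 = (56719/411)*152 = 8621288/411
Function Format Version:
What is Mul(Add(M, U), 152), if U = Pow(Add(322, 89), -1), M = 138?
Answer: Rational(8621288, 411) ≈ 20976.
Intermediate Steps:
U = Rational(1, 411) (U = Pow(411, -1) = Rational(1, 411) ≈ 0.0024331)
Mul(Add(M, U), 152) = Mul(Add(138, Rational(1, 411)), 152) = Mul(Rational(56719, 411), 152) = Rational(8621288, 411)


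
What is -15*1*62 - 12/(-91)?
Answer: -84618/91 ≈ -929.87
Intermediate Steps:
-15*1*62 - 12/(-91) = -15*62 - 12*(-1/91) = -930 + 12/91 = -84618/91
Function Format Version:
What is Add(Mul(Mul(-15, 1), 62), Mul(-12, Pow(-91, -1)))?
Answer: Rational(-84618, 91) ≈ -929.87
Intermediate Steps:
Add(Mul(Mul(-15, 1), 62), Mul(-12, Pow(-91, -1))) = Add(Mul(-15, 62), Mul(-12, Rational(-1, 91))) = Add(-930, Rational(12, 91)) = Rational(-84618, 91)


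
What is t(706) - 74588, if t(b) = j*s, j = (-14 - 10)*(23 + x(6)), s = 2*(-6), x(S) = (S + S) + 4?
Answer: -63356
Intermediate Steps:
x(S) = 4 + 2*S (x(S) = 2*S + 4 = 4 + 2*S)
s = -12
j = -936 (j = (-14 - 10)*(23 + (4 + 2*6)) = -24*(23 + (4 + 12)) = -24*(23 + 16) = -24*39 = -936)
t(b) = 11232 (t(b) = -936*(-12) = 11232)
t(706) - 74588 = 11232 - 74588 = -63356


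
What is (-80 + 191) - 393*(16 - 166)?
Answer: 59061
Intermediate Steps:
(-80 + 191) - 393*(16 - 166) = 111 - 393*(-150) = 111 + 58950 = 59061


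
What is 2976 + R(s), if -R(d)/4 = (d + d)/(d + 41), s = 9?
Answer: 74364/25 ≈ 2974.6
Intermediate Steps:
R(d) = -8*d/(41 + d) (R(d) = -4*(d + d)/(d + 41) = -4*2*d/(41 + d) = -8*d/(41 + d))
2976 + R(s) = 2976 - 8*9/(41 + 9) = 2976 - 8*9/50 = 2976 - 8*9*1/50 = 2976 - 36/25 = 74364/25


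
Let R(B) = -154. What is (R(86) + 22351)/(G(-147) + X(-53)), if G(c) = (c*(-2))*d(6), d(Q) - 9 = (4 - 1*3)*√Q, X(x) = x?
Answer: 57556821/6205033 - 6525918*√6/6205033 ≈ 6.6997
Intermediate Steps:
d(Q) = 9 + √Q (d(Q) = 9 + (4 - 1*3)*√Q = 9 + (4 - 3)*√Q = 9 + 1*√Q = 9 + √Q)
G(c) = -2*c*(9 + √6) (G(c) = (c*(-2))*(9 + √6) = (-2*c)*(9 + √6) = -2*c*(9 + √6))
(R(86) + 22351)/(G(-147) + X(-53)) = (-154 + 22351)/(-2*(-147)*(9 + √6) - 53) = 22197/((2646 + 294*√6) - 53) = 22197/(2593 + 294*√6)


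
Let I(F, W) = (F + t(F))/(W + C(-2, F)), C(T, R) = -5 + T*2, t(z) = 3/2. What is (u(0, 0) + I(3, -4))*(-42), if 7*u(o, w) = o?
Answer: 189/13 ≈ 14.538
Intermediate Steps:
u(o, w) = o/7
t(z) = 3/2 (t(z) = 3*(½) = 3/2)
C(T, R) = -5 + 2*T
I(F, W) = (3/2 + F)/(-9 + W) (I(F, W) = (F + 3/2)/(W + (-5 + 2*(-2))) = (3/2 + F)/(W + (-5 - 4)) = (3/2 + F)/(W - 9) = (3/2 + F)/(-9 + W))
(u(0, 0) + I(3, -4))*(-42) = ((⅐)*0 + (3/2 + 3)/(-9 - 4))*(-42) = (0 + (9/2)/(-13))*(-42) = (0 - 1/13*9/2)*(-42) = (0 - 9/26)*(-42) = -9/26*(-42) = 189/13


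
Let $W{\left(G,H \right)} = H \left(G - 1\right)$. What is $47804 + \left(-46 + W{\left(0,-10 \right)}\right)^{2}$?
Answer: $49100$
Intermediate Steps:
$W{\left(G,H \right)} = H \left(-1 + G\right)$
$47804 + \left(-46 + W{\left(0,-10 \right)}\right)^{2} = 47804 + \left(-46 - 10 \left(-1 + 0\right)\right)^{2} = 47804 + \left(-46 - -10\right)^{2} = 47804 + \left(-46 + 10\right)^{2} = 47804 + \left(-36\right)^{2} = 47804 + 1296 = 49100$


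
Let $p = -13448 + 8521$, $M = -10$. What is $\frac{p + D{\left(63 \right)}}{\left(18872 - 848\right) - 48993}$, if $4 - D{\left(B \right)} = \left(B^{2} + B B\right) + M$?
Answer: $\frac{12851}{30969} \approx 0.41496$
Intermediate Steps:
$p = -4927$
$D{\left(B \right)} = 14 - 2 B^{2}$ ($D{\left(B \right)} = 4 - \left(\left(B^{2} + B B\right) - 10\right) = 4 - \left(\left(B^{2} + B^{2}\right) - 10\right) = 4 - \left(2 B^{2} - 10\right) = 4 - \left(-10 + 2 B^{2}\right) = 14 - 2 B^{2}$)
$\frac{p + D{\left(63 \right)}}{\left(18872 - 848\right) - 48993} = \frac{-4927 + \left(14 - 2 \cdot 63^{2}\right)}{\left(18872 - 848\right) - 48993} = \frac{-4927 + \left(14 - 7938\right)}{\left(18872 - 848\right) - 48993} = \frac{-4927 + \left(14 - 7938\right)}{18024 - 48993} = \frac{-4927 - 7924}{-30969} = \left(-12851\right) \left(- \frac{1}{30969}\right) = \frac{12851}{30969}$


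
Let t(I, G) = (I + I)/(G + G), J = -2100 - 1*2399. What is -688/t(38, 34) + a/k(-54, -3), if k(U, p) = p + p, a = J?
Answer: 15305/114 ≈ 134.25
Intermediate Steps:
J = -4499 (J = -2100 - 2399 = -4499)
t(I, G) = I/G (t(I, G) = (2*I)/((2*G)) = (2*I)*(1/(2*G)) = I/G)
a = -4499
k(U, p) = 2*p
-688/t(38, 34) + a/k(-54, -3) = -688/(38/34) - 4499/(2*(-3)) = -688/(38*(1/34)) - 4499/(-6) = -688/19/17 - 4499*(-⅙) = -688*17/19 + 4499/6 = -11696/19 + 4499/6 = 15305/114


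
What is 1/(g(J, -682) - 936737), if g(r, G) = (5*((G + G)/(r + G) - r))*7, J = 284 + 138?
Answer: -13/12367204 ≈ -1.0512e-6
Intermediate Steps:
J = 422
g(r, G) = -35*r + 70*G/(G + r) (g(r, G) = (5*((2*G)/(G + r) - r))*7 = (5*(2*G/(G + r) - r))*7 = (5*(-r + 2*G/(G + r)))*7 = (-5*r + 10*G/(G + r))*7 = -35*r + 70*G/(G + r))
1/(g(J, -682) - 936737) = 1/(35*(-1*422² + 2*(-682) - 1*(-682)*422)/(-682 + 422) - 936737) = 1/(35*(-1*178084 - 1364 + 287804)/(-260) - 936737) = 1/(35*(-1/260)*(-178084 - 1364 + 287804) - 936737) = 1/(35*(-1/260)*108356 - 936737) = 1/(-189623/13 - 936737) = 1/(-12367204/13) = -13/12367204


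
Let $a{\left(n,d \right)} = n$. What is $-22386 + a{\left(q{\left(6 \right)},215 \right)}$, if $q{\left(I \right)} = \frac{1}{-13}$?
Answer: $- \frac{291019}{13} \approx -22386.0$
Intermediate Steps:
$q{\left(I \right)} = - \frac{1}{13}$
$-22386 + a{\left(q{\left(6 \right)},215 \right)} = -22386 - \frac{1}{13} = - \frac{291019}{13}$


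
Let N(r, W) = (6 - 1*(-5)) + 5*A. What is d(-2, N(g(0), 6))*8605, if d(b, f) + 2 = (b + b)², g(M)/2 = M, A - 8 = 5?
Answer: 120470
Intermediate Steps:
A = 13 (A = 8 + 5 = 13)
g(M) = 2*M
N(r, W) = 76 (N(r, W) = (6 - 1*(-5)) + 5*13 = (6 + 5) + 65 = 11 + 65 = 76)
d(b, f) = -2 + 4*b² (d(b, f) = -2 + (b + b)² = -2 + (2*b)² = -2 + 4*b²)
d(-2, N(g(0), 6))*8605 = (-2 + 4*(-2)²)*8605 = (-2 + 4*4)*8605 = (-2 + 16)*8605 = 14*8605 = 120470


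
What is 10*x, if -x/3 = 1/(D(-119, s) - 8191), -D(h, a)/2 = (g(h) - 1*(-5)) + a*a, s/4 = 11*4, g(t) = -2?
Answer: 10/23383 ≈ 0.00042766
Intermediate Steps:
s = 176 (s = 4*(11*4) = 4*44 = 176)
D(h, a) = -6 - 2*a**2 (D(h, a) = -2*((-2 - 1*(-5)) + a*a) = -2*((-2 + 5) + a**2) = -2*(3 + a**2) = -6 - 2*a**2)
x = 1/23383 (x = -3/((-6 - 2*176**2) - 8191) = -3/((-6 - 2*30976) - 8191) = -3/((-6 - 61952) - 8191) = -3/(-61958 - 8191) = -3/(-70149) = -3*(-1/70149) = 1/23383 ≈ 4.2766e-5)
10*x = 10*(1/23383) = 10/23383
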